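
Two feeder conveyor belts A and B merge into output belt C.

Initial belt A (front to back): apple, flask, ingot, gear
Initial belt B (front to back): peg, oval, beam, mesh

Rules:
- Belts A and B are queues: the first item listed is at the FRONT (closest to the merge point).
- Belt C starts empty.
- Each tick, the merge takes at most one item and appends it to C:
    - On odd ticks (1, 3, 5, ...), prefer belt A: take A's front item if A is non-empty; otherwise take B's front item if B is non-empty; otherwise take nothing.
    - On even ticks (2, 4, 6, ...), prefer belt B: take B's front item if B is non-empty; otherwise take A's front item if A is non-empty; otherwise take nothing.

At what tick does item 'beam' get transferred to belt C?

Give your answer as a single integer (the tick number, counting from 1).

Tick 1: prefer A, take apple from A; A=[flask,ingot,gear] B=[peg,oval,beam,mesh] C=[apple]
Tick 2: prefer B, take peg from B; A=[flask,ingot,gear] B=[oval,beam,mesh] C=[apple,peg]
Tick 3: prefer A, take flask from A; A=[ingot,gear] B=[oval,beam,mesh] C=[apple,peg,flask]
Tick 4: prefer B, take oval from B; A=[ingot,gear] B=[beam,mesh] C=[apple,peg,flask,oval]
Tick 5: prefer A, take ingot from A; A=[gear] B=[beam,mesh] C=[apple,peg,flask,oval,ingot]
Tick 6: prefer B, take beam from B; A=[gear] B=[mesh] C=[apple,peg,flask,oval,ingot,beam]

Answer: 6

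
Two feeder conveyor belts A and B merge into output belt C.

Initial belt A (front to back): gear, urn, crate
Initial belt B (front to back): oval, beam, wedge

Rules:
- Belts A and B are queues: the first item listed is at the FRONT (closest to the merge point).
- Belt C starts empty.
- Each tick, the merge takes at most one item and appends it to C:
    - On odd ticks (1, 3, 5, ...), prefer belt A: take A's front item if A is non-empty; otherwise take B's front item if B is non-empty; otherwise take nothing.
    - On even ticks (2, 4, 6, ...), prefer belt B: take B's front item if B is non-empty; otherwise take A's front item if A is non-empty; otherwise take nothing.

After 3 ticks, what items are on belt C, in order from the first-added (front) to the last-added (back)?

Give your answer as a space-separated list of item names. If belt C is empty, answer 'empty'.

Tick 1: prefer A, take gear from A; A=[urn,crate] B=[oval,beam,wedge] C=[gear]
Tick 2: prefer B, take oval from B; A=[urn,crate] B=[beam,wedge] C=[gear,oval]
Tick 3: prefer A, take urn from A; A=[crate] B=[beam,wedge] C=[gear,oval,urn]

Answer: gear oval urn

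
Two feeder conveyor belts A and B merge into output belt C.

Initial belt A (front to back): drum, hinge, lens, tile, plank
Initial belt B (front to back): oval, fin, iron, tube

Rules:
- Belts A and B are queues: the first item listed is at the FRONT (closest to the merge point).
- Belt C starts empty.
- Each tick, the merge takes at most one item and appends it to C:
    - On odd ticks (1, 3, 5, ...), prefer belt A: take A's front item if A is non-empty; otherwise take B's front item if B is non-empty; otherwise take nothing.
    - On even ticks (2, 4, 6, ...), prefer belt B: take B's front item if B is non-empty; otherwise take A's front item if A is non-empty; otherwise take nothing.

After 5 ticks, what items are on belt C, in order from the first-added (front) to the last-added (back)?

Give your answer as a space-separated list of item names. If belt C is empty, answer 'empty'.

Tick 1: prefer A, take drum from A; A=[hinge,lens,tile,plank] B=[oval,fin,iron,tube] C=[drum]
Tick 2: prefer B, take oval from B; A=[hinge,lens,tile,plank] B=[fin,iron,tube] C=[drum,oval]
Tick 3: prefer A, take hinge from A; A=[lens,tile,plank] B=[fin,iron,tube] C=[drum,oval,hinge]
Tick 4: prefer B, take fin from B; A=[lens,tile,plank] B=[iron,tube] C=[drum,oval,hinge,fin]
Tick 5: prefer A, take lens from A; A=[tile,plank] B=[iron,tube] C=[drum,oval,hinge,fin,lens]

Answer: drum oval hinge fin lens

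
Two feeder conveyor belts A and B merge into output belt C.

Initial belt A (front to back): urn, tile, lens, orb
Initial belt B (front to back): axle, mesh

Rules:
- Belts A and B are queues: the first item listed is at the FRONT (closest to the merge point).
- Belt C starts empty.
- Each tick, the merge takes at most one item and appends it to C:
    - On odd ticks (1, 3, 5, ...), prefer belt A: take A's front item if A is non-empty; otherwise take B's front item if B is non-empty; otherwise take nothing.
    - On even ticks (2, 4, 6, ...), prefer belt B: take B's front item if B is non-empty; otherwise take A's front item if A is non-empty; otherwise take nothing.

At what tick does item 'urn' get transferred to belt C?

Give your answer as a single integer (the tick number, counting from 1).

Tick 1: prefer A, take urn from A; A=[tile,lens,orb] B=[axle,mesh] C=[urn]

Answer: 1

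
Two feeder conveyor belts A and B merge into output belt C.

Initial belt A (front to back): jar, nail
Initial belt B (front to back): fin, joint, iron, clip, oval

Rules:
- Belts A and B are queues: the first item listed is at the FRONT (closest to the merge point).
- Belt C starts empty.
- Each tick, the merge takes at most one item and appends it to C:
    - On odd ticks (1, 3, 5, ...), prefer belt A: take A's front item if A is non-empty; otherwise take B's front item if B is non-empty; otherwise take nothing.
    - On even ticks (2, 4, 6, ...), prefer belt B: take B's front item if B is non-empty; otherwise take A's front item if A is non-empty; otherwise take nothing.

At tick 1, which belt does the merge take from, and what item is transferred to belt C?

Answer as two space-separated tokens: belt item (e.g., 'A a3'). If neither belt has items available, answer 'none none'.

Tick 1: prefer A, take jar from A; A=[nail] B=[fin,joint,iron,clip,oval] C=[jar]

Answer: A jar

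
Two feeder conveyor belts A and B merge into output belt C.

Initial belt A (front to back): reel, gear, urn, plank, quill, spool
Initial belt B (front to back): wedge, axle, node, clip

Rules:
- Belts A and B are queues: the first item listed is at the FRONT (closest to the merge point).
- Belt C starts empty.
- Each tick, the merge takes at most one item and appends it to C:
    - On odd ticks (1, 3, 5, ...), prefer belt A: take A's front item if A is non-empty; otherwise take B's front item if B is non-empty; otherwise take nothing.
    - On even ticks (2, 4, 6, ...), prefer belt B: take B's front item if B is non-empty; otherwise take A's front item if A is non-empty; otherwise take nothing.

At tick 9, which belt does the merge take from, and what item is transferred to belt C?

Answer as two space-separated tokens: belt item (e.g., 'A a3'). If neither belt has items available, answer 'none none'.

Tick 1: prefer A, take reel from A; A=[gear,urn,plank,quill,spool] B=[wedge,axle,node,clip] C=[reel]
Tick 2: prefer B, take wedge from B; A=[gear,urn,plank,quill,spool] B=[axle,node,clip] C=[reel,wedge]
Tick 3: prefer A, take gear from A; A=[urn,plank,quill,spool] B=[axle,node,clip] C=[reel,wedge,gear]
Tick 4: prefer B, take axle from B; A=[urn,plank,quill,spool] B=[node,clip] C=[reel,wedge,gear,axle]
Tick 5: prefer A, take urn from A; A=[plank,quill,spool] B=[node,clip] C=[reel,wedge,gear,axle,urn]
Tick 6: prefer B, take node from B; A=[plank,quill,spool] B=[clip] C=[reel,wedge,gear,axle,urn,node]
Tick 7: prefer A, take plank from A; A=[quill,spool] B=[clip] C=[reel,wedge,gear,axle,urn,node,plank]
Tick 8: prefer B, take clip from B; A=[quill,spool] B=[-] C=[reel,wedge,gear,axle,urn,node,plank,clip]
Tick 9: prefer A, take quill from A; A=[spool] B=[-] C=[reel,wedge,gear,axle,urn,node,plank,clip,quill]

Answer: A quill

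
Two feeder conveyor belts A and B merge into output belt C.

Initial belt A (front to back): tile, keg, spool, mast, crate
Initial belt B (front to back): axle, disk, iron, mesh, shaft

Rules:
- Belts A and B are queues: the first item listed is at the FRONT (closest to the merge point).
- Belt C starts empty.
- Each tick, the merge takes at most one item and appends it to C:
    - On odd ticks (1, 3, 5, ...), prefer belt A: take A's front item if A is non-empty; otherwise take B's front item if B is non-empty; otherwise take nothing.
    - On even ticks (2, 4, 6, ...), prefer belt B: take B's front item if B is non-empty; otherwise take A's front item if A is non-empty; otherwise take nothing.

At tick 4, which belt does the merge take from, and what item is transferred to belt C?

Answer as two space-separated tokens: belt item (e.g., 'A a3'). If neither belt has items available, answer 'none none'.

Answer: B disk

Derivation:
Tick 1: prefer A, take tile from A; A=[keg,spool,mast,crate] B=[axle,disk,iron,mesh,shaft] C=[tile]
Tick 2: prefer B, take axle from B; A=[keg,spool,mast,crate] B=[disk,iron,mesh,shaft] C=[tile,axle]
Tick 3: prefer A, take keg from A; A=[spool,mast,crate] B=[disk,iron,mesh,shaft] C=[tile,axle,keg]
Tick 4: prefer B, take disk from B; A=[spool,mast,crate] B=[iron,mesh,shaft] C=[tile,axle,keg,disk]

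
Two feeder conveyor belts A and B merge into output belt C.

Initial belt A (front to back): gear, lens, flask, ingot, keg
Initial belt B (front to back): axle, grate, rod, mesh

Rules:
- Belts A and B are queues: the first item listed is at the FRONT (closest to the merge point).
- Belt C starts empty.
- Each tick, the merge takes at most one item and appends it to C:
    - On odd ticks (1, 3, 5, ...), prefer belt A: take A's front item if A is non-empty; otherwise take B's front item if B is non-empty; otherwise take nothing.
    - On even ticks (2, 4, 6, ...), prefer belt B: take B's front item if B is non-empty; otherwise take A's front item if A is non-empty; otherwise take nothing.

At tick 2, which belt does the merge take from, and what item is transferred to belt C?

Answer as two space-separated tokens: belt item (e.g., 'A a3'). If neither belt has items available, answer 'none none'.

Answer: B axle

Derivation:
Tick 1: prefer A, take gear from A; A=[lens,flask,ingot,keg] B=[axle,grate,rod,mesh] C=[gear]
Tick 2: prefer B, take axle from B; A=[lens,flask,ingot,keg] B=[grate,rod,mesh] C=[gear,axle]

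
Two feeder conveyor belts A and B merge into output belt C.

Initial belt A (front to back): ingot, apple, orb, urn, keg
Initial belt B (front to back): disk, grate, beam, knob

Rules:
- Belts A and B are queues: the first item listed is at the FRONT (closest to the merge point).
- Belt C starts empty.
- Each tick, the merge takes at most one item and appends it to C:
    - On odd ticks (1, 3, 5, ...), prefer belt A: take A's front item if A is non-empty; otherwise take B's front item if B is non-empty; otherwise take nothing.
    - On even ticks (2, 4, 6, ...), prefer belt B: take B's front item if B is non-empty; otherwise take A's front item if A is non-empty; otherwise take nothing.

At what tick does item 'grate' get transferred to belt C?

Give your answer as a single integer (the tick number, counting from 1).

Answer: 4

Derivation:
Tick 1: prefer A, take ingot from A; A=[apple,orb,urn,keg] B=[disk,grate,beam,knob] C=[ingot]
Tick 2: prefer B, take disk from B; A=[apple,orb,urn,keg] B=[grate,beam,knob] C=[ingot,disk]
Tick 3: prefer A, take apple from A; A=[orb,urn,keg] B=[grate,beam,knob] C=[ingot,disk,apple]
Tick 4: prefer B, take grate from B; A=[orb,urn,keg] B=[beam,knob] C=[ingot,disk,apple,grate]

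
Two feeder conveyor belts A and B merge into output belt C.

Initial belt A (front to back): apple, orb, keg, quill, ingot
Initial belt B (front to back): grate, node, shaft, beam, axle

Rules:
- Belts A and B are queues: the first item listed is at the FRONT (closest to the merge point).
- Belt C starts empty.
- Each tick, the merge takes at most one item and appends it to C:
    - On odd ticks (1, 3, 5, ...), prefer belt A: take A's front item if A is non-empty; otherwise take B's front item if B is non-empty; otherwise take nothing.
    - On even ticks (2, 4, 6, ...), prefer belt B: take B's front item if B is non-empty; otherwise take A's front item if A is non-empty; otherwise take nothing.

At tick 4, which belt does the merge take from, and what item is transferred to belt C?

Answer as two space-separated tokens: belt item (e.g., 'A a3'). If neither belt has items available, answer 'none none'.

Answer: B node

Derivation:
Tick 1: prefer A, take apple from A; A=[orb,keg,quill,ingot] B=[grate,node,shaft,beam,axle] C=[apple]
Tick 2: prefer B, take grate from B; A=[orb,keg,quill,ingot] B=[node,shaft,beam,axle] C=[apple,grate]
Tick 3: prefer A, take orb from A; A=[keg,quill,ingot] B=[node,shaft,beam,axle] C=[apple,grate,orb]
Tick 4: prefer B, take node from B; A=[keg,quill,ingot] B=[shaft,beam,axle] C=[apple,grate,orb,node]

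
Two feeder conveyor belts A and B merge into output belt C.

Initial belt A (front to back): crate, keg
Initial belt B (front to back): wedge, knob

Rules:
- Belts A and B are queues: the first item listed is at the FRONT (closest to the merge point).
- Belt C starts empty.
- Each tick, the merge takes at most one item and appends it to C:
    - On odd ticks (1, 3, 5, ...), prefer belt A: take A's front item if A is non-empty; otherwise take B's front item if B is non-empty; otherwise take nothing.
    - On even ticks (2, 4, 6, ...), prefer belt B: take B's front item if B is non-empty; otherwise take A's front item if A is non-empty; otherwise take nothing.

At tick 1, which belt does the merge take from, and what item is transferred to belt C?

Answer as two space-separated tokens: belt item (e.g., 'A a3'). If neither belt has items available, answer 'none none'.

Tick 1: prefer A, take crate from A; A=[keg] B=[wedge,knob] C=[crate]

Answer: A crate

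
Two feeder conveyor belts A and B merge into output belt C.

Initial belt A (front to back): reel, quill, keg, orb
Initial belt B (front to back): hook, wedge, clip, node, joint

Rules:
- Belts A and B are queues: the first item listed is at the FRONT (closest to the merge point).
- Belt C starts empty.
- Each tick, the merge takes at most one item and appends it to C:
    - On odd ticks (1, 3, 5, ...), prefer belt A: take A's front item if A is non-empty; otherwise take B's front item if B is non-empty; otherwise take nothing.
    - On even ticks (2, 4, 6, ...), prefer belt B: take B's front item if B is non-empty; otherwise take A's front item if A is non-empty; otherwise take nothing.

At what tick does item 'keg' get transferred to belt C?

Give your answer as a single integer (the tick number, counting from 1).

Tick 1: prefer A, take reel from A; A=[quill,keg,orb] B=[hook,wedge,clip,node,joint] C=[reel]
Tick 2: prefer B, take hook from B; A=[quill,keg,orb] B=[wedge,clip,node,joint] C=[reel,hook]
Tick 3: prefer A, take quill from A; A=[keg,orb] B=[wedge,clip,node,joint] C=[reel,hook,quill]
Tick 4: prefer B, take wedge from B; A=[keg,orb] B=[clip,node,joint] C=[reel,hook,quill,wedge]
Tick 5: prefer A, take keg from A; A=[orb] B=[clip,node,joint] C=[reel,hook,quill,wedge,keg]

Answer: 5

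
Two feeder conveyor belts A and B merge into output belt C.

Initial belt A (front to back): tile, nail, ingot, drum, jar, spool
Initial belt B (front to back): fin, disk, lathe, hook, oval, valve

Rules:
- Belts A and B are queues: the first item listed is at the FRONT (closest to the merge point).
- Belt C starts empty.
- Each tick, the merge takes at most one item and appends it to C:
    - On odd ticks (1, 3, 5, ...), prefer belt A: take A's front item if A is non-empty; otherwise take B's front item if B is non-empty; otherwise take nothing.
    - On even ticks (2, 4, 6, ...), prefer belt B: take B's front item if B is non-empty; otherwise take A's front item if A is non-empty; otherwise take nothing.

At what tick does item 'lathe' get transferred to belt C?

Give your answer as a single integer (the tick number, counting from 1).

Answer: 6

Derivation:
Tick 1: prefer A, take tile from A; A=[nail,ingot,drum,jar,spool] B=[fin,disk,lathe,hook,oval,valve] C=[tile]
Tick 2: prefer B, take fin from B; A=[nail,ingot,drum,jar,spool] B=[disk,lathe,hook,oval,valve] C=[tile,fin]
Tick 3: prefer A, take nail from A; A=[ingot,drum,jar,spool] B=[disk,lathe,hook,oval,valve] C=[tile,fin,nail]
Tick 4: prefer B, take disk from B; A=[ingot,drum,jar,spool] B=[lathe,hook,oval,valve] C=[tile,fin,nail,disk]
Tick 5: prefer A, take ingot from A; A=[drum,jar,spool] B=[lathe,hook,oval,valve] C=[tile,fin,nail,disk,ingot]
Tick 6: prefer B, take lathe from B; A=[drum,jar,spool] B=[hook,oval,valve] C=[tile,fin,nail,disk,ingot,lathe]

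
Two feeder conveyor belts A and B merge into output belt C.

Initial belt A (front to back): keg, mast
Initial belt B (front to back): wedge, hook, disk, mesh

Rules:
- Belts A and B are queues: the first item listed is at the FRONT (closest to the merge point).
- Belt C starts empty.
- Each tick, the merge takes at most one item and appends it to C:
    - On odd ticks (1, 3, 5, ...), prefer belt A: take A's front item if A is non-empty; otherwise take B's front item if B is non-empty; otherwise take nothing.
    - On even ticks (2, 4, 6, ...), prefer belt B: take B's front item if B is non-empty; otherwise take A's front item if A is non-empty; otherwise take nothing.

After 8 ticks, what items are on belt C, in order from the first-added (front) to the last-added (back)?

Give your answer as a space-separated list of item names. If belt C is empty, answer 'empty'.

Tick 1: prefer A, take keg from A; A=[mast] B=[wedge,hook,disk,mesh] C=[keg]
Tick 2: prefer B, take wedge from B; A=[mast] B=[hook,disk,mesh] C=[keg,wedge]
Tick 3: prefer A, take mast from A; A=[-] B=[hook,disk,mesh] C=[keg,wedge,mast]
Tick 4: prefer B, take hook from B; A=[-] B=[disk,mesh] C=[keg,wedge,mast,hook]
Tick 5: prefer A, take disk from B; A=[-] B=[mesh] C=[keg,wedge,mast,hook,disk]
Tick 6: prefer B, take mesh from B; A=[-] B=[-] C=[keg,wedge,mast,hook,disk,mesh]
Tick 7: prefer A, both empty, nothing taken; A=[-] B=[-] C=[keg,wedge,mast,hook,disk,mesh]
Tick 8: prefer B, both empty, nothing taken; A=[-] B=[-] C=[keg,wedge,mast,hook,disk,mesh]

Answer: keg wedge mast hook disk mesh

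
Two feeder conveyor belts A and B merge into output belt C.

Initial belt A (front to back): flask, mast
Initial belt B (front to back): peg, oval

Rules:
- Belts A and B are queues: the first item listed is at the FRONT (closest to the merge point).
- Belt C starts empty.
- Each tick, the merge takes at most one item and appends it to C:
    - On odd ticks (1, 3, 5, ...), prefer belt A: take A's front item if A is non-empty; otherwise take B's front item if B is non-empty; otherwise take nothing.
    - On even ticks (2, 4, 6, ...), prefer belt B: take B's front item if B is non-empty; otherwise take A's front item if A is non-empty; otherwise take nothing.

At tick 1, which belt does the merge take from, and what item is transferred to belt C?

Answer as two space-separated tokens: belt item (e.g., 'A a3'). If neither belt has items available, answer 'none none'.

Tick 1: prefer A, take flask from A; A=[mast] B=[peg,oval] C=[flask]

Answer: A flask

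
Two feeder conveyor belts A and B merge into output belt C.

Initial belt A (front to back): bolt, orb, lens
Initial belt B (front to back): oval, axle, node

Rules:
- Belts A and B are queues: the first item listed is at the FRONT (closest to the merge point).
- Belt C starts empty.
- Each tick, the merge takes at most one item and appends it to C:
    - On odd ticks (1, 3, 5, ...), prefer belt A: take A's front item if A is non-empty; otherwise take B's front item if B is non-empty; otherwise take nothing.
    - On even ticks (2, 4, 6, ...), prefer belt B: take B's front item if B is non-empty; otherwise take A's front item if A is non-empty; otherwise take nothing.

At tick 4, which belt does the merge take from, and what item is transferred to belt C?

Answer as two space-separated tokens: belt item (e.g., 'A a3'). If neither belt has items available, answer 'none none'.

Answer: B axle

Derivation:
Tick 1: prefer A, take bolt from A; A=[orb,lens] B=[oval,axle,node] C=[bolt]
Tick 2: prefer B, take oval from B; A=[orb,lens] B=[axle,node] C=[bolt,oval]
Tick 3: prefer A, take orb from A; A=[lens] B=[axle,node] C=[bolt,oval,orb]
Tick 4: prefer B, take axle from B; A=[lens] B=[node] C=[bolt,oval,orb,axle]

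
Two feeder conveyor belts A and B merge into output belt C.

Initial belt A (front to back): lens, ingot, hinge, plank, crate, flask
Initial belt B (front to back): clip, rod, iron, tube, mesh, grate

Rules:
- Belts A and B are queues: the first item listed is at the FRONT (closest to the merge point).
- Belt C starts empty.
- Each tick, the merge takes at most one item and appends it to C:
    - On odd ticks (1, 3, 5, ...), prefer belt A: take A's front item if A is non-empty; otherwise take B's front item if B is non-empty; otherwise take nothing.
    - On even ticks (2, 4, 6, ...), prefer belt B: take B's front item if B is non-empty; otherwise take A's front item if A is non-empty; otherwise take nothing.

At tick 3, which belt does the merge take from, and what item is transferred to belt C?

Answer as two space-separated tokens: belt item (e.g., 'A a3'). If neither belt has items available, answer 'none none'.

Answer: A ingot

Derivation:
Tick 1: prefer A, take lens from A; A=[ingot,hinge,plank,crate,flask] B=[clip,rod,iron,tube,mesh,grate] C=[lens]
Tick 2: prefer B, take clip from B; A=[ingot,hinge,plank,crate,flask] B=[rod,iron,tube,mesh,grate] C=[lens,clip]
Tick 3: prefer A, take ingot from A; A=[hinge,plank,crate,flask] B=[rod,iron,tube,mesh,grate] C=[lens,clip,ingot]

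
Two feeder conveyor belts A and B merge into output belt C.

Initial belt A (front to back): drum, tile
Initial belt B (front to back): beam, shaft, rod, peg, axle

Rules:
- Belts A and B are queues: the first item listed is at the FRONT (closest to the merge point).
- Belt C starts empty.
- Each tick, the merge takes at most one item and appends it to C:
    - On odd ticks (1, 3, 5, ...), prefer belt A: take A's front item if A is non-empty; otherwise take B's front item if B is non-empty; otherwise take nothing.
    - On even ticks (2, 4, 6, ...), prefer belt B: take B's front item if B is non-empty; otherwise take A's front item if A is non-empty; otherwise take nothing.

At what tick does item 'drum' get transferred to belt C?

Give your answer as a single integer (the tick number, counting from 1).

Tick 1: prefer A, take drum from A; A=[tile] B=[beam,shaft,rod,peg,axle] C=[drum]

Answer: 1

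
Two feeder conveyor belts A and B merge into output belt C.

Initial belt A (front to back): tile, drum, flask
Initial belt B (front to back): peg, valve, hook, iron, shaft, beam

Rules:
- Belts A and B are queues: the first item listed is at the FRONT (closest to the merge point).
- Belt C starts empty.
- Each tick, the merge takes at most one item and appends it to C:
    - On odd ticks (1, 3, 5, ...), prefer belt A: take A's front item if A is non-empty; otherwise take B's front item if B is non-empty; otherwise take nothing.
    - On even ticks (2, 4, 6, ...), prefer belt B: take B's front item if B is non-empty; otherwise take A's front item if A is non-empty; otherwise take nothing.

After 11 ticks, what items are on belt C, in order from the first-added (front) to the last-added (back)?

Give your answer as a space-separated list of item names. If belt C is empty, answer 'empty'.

Answer: tile peg drum valve flask hook iron shaft beam

Derivation:
Tick 1: prefer A, take tile from A; A=[drum,flask] B=[peg,valve,hook,iron,shaft,beam] C=[tile]
Tick 2: prefer B, take peg from B; A=[drum,flask] B=[valve,hook,iron,shaft,beam] C=[tile,peg]
Tick 3: prefer A, take drum from A; A=[flask] B=[valve,hook,iron,shaft,beam] C=[tile,peg,drum]
Tick 4: prefer B, take valve from B; A=[flask] B=[hook,iron,shaft,beam] C=[tile,peg,drum,valve]
Tick 5: prefer A, take flask from A; A=[-] B=[hook,iron,shaft,beam] C=[tile,peg,drum,valve,flask]
Tick 6: prefer B, take hook from B; A=[-] B=[iron,shaft,beam] C=[tile,peg,drum,valve,flask,hook]
Tick 7: prefer A, take iron from B; A=[-] B=[shaft,beam] C=[tile,peg,drum,valve,flask,hook,iron]
Tick 8: prefer B, take shaft from B; A=[-] B=[beam] C=[tile,peg,drum,valve,flask,hook,iron,shaft]
Tick 9: prefer A, take beam from B; A=[-] B=[-] C=[tile,peg,drum,valve,flask,hook,iron,shaft,beam]
Tick 10: prefer B, both empty, nothing taken; A=[-] B=[-] C=[tile,peg,drum,valve,flask,hook,iron,shaft,beam]
Tick 11: prefer A, both empty, nothing taken; A=[-] B=[-] C=[tile,peg,drum,valve,flask,hook,iron,shaft,beam]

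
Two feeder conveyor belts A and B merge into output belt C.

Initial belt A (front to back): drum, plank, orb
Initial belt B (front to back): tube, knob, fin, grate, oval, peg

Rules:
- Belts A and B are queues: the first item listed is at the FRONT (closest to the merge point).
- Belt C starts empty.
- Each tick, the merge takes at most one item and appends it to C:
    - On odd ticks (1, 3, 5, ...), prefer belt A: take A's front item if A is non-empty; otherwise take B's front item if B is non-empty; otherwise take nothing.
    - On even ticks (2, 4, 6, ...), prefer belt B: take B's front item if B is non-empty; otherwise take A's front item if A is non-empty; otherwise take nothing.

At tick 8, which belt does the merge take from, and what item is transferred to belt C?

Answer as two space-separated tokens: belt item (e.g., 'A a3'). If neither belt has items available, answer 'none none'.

Answer: B oval

Derivation:
Tick 1: prefer A, take drum from A; A=[plank,orb] B=[tube,knob,fin,grate,oval,peg] C=[drum]
Tick 2: prefer B, take tube from B; A=[plank,orb] B=[knob,fin,grate,oval,peg] C=[drum,tube]
Tick 3: prefer A, take plank from A; A=[orb] B=[knob,fin,grate,oval,peg] C=[drum,tube,plank]
Tick 4: prefer B, take knob from B; A=[orb] B=[fin,grate,oval,peg] C=[drum,tube,plank,knob]
Tick 5: prefer A, take orb from A; A=[-] B=[fin,grate,oval,peg] C=[drum,tube,plank,knob,orb]
Tick 6: prefer B, take fin from B; A=[-] B=[grate,oval,peg] C=[drum,tube,plank,knob,orb,fin]
Tick 7: prefer A, take grate from B; A=[-] B=[oval,peg] C=[drum,tube,plank,knob,orb,fin,grate]
Tick 8: prefer B, take oval from B; A=[-] B=[peg] C=[drum,tube,plank,knob,orb,fin,grate,oval]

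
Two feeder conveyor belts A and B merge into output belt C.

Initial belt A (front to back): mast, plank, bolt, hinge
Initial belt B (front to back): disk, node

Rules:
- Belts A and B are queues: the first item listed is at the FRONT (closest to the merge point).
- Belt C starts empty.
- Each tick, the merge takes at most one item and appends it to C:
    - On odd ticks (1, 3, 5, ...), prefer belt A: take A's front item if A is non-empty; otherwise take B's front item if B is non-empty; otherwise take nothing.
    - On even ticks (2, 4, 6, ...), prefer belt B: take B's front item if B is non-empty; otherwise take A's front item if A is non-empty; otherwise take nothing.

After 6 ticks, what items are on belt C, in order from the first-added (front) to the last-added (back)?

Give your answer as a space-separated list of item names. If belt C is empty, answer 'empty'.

Tick 1: prefer A, take mast from A; A=[plank,bolt,hinge] B=[disk,node] C=[mast]
Tick 2: prefer B, take disk from B; A=[plank,bolt,hinge] B=[node] C=[mast,disk]
Tick 3: prefer A, take plank from A; A=[bolt,hinge] B=[node] C=[mast,disk,plank]
Tick 4: prefer B, take node from B; A=[bolt,hinge] B=[-] C=[mast,disk,plank,node]
Tick 5: prefer A, take bolt from A; A=[hinge] B=[-] C=[mast,disk,plank,node,bolt]
Tick 6: prefer B, take hinge from A; A=[-] B=[-] C=[mast,disk,plank,node,bolt,hinge]

Answer: mast disk plank node bolt hinge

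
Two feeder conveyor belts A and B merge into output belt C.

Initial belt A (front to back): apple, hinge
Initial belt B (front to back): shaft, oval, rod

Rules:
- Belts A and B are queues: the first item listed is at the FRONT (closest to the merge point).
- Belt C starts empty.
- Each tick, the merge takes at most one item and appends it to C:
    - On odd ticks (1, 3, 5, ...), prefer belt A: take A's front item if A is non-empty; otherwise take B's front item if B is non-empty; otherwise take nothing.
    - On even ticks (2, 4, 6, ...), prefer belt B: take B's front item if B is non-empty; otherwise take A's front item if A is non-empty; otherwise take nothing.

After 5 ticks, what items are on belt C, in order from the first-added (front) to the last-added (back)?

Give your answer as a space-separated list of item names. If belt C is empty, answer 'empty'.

Answer: apple shaft hinge oval rod

Derivation:
Tick 1: prefer A, take apple from A; A=[hinge] B=[shaft,oval,rod] C=[apple]
Tick 2: prefer B, take shaft from B; A=[hinge] B=[oval,rod] C=[apple,shaft]
Tick 3: prefer A, take hinge from A; A=[-] B=[oval,rod] C=[apple,shaft,hinge]
Tick 4: prefer B, take oval from B; A=[-] B=[rod] C=[apple,shaft,hinge,oval]
Tick 5: prefer A, take rod from B; A=[-] B=[-] C=[apple,shaft,hinge,oval,rod]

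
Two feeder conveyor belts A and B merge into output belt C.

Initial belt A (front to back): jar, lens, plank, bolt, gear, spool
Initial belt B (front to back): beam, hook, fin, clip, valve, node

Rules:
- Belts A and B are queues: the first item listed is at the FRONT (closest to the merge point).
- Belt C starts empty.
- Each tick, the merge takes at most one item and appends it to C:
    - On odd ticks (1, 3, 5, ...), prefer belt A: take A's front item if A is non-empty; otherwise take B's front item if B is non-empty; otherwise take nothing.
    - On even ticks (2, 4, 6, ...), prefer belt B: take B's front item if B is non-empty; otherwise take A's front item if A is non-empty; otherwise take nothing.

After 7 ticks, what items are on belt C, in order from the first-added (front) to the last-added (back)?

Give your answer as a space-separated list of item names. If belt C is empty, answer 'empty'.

Answer: jar beam lens hook plank fin bolt

Derivation:
Tick 1: prefer A, take jar from A; A=[lens,plank,bolt,gear,spool] B=[beam,hook,fin,clip,valve,node] C=[jar]
Tick 2: prefer B, take beam from B; A=[lens,plank,bolt,gear,spool] B=[hook,fin,clip,valve,node] C=[jar,beam]
Tick 3: prefer A, take lens from A; A=[plank,bolt,gear,spool] B=[hook,fin,clip,valve,node] C=[jar,beam,lens]
Tick 4: prefer B, take hook from B; A=[plank,bolt,gear,spool] B=[fin,clip,valve,node] C=[jar,beam,lens,hook]
Tick 5: prefer A, take plank from A; A=[bolt,gear,spool] B=[fin,clip,valve,node] C=[jar,beam,lens,hook,plank]
Tick 6: prefer B, take fin from B; A=[bolt,gear,spool] B=[clip,valve,node] C=[jar,beam,lens,hook,plank,fin]
Tick 7: prefer A, take bolt from A; A=[gear,spool] B=[clip,valve,node] C=[jar,beam,lens,hook,plank,fin,bolt]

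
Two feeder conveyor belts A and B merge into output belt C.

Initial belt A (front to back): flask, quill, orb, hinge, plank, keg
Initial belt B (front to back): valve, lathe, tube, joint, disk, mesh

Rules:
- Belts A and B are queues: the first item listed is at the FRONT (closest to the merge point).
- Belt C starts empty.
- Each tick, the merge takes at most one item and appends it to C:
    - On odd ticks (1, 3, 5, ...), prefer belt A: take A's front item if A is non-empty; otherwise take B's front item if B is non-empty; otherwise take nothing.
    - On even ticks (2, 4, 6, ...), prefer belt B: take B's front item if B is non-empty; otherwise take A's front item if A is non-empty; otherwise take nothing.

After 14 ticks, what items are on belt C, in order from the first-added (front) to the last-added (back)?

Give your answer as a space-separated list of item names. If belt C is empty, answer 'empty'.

Answer: flask valve quill lathe orb tube hinge joint plank disk keg mesh

Derivation:
Tick 1: prefer A, take flask from A; A=[quill,orb,hinge,plank,keg] B=[valve,lathe,tube,joint,disk,mesh] C=[flask]
Tick 2: prefer B, take valve from B; A=[quill,orb,hinge,plank,keg] B=[lathe,tube,joint,disk,mesh] C=[flask,valve]
Tick 3: prefer A, take quill from A; A=[orb,hinge,plank,keg] B=[lathe,tube,joint,disk,mesh] C=[flask,valve,quill]
Tick 4: prefer B, take lathe from B; A=[orb,hinge,plank,keg] B=[tube,joint,disk,mesh] C=[flask,valve,quill,lathe]
Tick 5: prefer A, take orb from A; A=[hinge,plank,keg] B=[tube,joint,disk,mesh] C=[flask,valve,quill,lathe,orb]
Tick 6: prefer B, take tube from B; A=[hinge,plank,keg] B=[joint,disk,mesh] C=[flask,valve,quill,lathe,orb,tube]
Tick 7: prefer A, take hinge from A; A=[plank,keg] B=[joint,disk,mesh] C=[flask,valve,quill,lathe,orb,tube,hinge]
Tick 8: prefer B, take joint from B; A=[plank,keg] B=[disk,mesh] C=[flask,valve,quill,lathe,orb,tube,hinge,joint]
Tick 9: prefer A, take plank from A; A=[keg] B=[disk,mesh] C=[flask,valve,quill,lathe,orb,tube,hinge,joint,plank]
Tick 10: prefer B, take disk from B; A=[keg] B=[mesh] C=[flask,valve,quill,lathe,orb,tube,hinge,joint,plank,disk]
Tick 11: prefer A, take keg from A; A=[-] B=[mesh] C=[flask,valve,quill,lathe,orb,tube,hinge,joint,plank,disk,keg]
Tick 12: prefer B, take mesh from B; A=[-] B=[-] C=[flask,valve,quill,lathe,orb,tube,hinge,joint,plank,disk,keg,mesh]
Tick 13: prefer A, both empty, nothing taken; A=[-] B=[-] C=[flask,valve,quill,lathe,orb,tube,hinge,joint,plank,disk,keg,mesh]
Tick 14: prefer B, both empty, nothing taken; A=[-] B=[-] C=[flask,valve,quill,lathe,orb,tube,hinge,joint,plank,disk,keg,mesh]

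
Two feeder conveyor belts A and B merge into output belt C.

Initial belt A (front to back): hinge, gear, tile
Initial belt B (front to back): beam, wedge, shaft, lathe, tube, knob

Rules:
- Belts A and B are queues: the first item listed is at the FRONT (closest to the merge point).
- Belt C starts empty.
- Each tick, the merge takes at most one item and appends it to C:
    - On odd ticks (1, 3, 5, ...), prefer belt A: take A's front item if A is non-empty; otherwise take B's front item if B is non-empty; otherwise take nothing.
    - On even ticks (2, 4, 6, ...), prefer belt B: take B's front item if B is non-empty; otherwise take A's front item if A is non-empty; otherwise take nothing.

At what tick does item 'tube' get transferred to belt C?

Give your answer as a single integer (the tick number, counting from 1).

Answer: 8

Derivation:
Tick 1: prefer A, take hinge from A; A=[gear,tile] B=[beam,wedge,shaft,lathe,tube,knob] C=[hinge]
Tick 2: prefer B, take beam from B; A=[gear,tile] B=[wedge,shaft,lathe,tube,knob] C=[hinge,beam]
Tick 3: prefer A, take gear from A; A=[tile] B=[wedge,shaft,lathe,tube,knob] C=[hinge,beam,gear]
Tick 4: prefer B, take wedge from B; A=[tile] B=[shaft,lathe,tube,knob] C=[hinge,beam,gear,wedge]
Tick 5: prefer A, take tile from A; A=[-] B=[shaft,lathe,tube,knob] C=[hinge,beam,gear,wedge,tile]
Tick 6: prefer B, take shaft from B; A=[-] B=[lathe,tube,knob] C=[hinge,beam,gear,wedge,tile,shaft]
Tick 7: prefer A, take lathe from B; A=[-] B=[tube,knob] C=[hinge,beam,gear,wedge,tile,shaft,lathe]
Tick 8: prefer B, take tube from B; A=[-] B=[knob] C=[hinge,beam,gear,wedge,tile,shaft,lathe,tube]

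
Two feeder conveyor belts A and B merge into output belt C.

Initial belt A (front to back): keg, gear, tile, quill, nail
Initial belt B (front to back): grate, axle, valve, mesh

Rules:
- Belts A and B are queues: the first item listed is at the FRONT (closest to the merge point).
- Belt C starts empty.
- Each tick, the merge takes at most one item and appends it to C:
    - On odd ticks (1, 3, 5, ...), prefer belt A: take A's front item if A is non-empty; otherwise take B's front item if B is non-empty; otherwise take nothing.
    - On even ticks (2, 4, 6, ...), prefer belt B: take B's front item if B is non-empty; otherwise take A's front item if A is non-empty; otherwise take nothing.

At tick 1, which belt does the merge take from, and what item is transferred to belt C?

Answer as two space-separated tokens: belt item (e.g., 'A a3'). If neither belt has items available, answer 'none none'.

Answer: A keg

Derivation:
Tick 1: prefer A, take keg from A; A=[gear,tile,quill,nail] B=[grate,axle,valve,mesh] C=[keg]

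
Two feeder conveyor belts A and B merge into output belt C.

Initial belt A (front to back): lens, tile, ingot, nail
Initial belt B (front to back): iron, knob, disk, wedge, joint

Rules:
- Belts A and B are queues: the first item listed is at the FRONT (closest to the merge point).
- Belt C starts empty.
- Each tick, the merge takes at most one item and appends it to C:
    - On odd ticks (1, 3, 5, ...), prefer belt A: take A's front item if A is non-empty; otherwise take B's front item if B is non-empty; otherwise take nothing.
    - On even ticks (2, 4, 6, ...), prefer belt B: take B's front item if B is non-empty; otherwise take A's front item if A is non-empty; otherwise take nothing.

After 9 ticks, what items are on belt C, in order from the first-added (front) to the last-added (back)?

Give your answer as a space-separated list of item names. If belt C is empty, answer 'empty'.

Tick 1: prefer A, take lens from A; A=[tile,ingot,nail] B=[iron,knob,disk,wedge,joint] C=[lens]
Tick 2: prefer B, take iron from B; A=[tile,ingot,nail] B=[knob,disk,wedge,joint] C=[lens,iron]
Tick 3: prefer A, take tile from A; A=[ingot,nail] B=[knob,disk,wedge,joint] C=[lens,iron,tile]
Tick 4: prefer B, take knob from B; A=[ingot,nail] B=[disk,wedge,joint] C=[lens,iron,tile,knob]
Tick 5: prefer A, take ingot from A; A=[nail] B=[disk,wedge,joint] C=[lens,iron,tile,knob,ingot]
Tick 6: prefer B, take disk from B; A=[nail] B=[wedge,joint] C=[lens,iron,tile,knob,ingot,disk]
Tick 7: prefer A, take nail from A; A=[-] B=[wedge,joint] C=[lens,iron,tile,knob,ingot,disk,nail]
Tick 8: prefer B, take wedge from B; A=[-] B=[joint] C=[lens,iron,tile,knob,ingot,disk,nail,wedge]
Tick 9: prefer A, take joint from B; A=[-] B=[-] C=[lens,iron,tile,knob,ingot,disk,nail,wedge,joint]

Answer: lens iron tile knob ingot disk nail wedge joint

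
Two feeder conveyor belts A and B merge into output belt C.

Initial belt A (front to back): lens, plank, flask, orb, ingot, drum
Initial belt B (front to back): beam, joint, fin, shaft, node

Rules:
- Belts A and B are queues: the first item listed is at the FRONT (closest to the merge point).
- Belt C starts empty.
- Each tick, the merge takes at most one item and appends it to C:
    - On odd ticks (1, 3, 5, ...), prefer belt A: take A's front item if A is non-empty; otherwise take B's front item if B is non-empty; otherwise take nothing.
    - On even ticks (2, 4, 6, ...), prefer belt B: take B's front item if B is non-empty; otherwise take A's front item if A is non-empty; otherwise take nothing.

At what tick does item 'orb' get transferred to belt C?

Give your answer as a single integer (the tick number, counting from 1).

Tick 1: prefer A, take lens from A; A=[plank,flask,orb,ingot,drum] B=[beam,joint,fin,shaft,node] C=[lens]
Tick 2: prefer B, take beam from B; A=[plank,flask,orb,ingot,drum] B=[joint,fin,shaft,node] C=[lens,beam]
Tick 3: prefer A, take plank from A; A=[flask,orb,ingot,drum] B=[joint,fin,shaft,node] C=[lens,beam,plank]
Tick 4: prefer B, take joint from B; A=[flask,orb,ingot,drum] B=[fin,shaft,node] C=[lens,beam,plank,joint]
Tick 5: prefer A, take flask from A; A=[orb,ingot,drum] B=[fin,shaft,node] C=[lens,beam,plank,joint,flask]
Tick 6: prefer B, take fin from B; A=[orb,ingot,drum] B=[shaft,node] C=[lens,beam,plank,joint,flask,fin]
Tick 7: prefer A, take orb from A; A=[ingot,drum] B=[shaft,node] C=[lens,beam,plank,joint,flask,fin,orb]

Answer: 7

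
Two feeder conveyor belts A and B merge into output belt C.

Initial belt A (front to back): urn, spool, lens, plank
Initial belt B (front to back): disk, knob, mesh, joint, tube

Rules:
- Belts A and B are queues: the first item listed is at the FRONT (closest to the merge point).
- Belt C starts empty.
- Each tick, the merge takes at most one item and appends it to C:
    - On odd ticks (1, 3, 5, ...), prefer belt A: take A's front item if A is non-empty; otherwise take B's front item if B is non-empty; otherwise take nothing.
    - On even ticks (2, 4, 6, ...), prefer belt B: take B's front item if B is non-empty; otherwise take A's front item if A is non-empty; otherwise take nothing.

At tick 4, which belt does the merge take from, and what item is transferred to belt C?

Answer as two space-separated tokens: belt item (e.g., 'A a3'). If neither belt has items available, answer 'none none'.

Answer: B knob

Derivation:
Tick 1: prefer A, take urn from A; A=[spool,lens,plank] B=[disk,knob,mesh,joint,tube] C=[urn]
Tick 2: prefer B, take disk from B; A=[spool,lens,plank] B=[knob,mesh,joint,tube] C=[urn,disk]
Tick 3: prefer A, take spool from A; A=[lens,plank] B=[knob,mesh,joint,tube] C=[urn,disk,spool]
Tick 4: prefer B, take knob from B; A=[lens,plank] B=[mesh,joint,tube] C=[urn,disk,spool,knob]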